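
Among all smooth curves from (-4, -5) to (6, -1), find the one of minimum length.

Arc-length functional: J[y] = ∫ sqrt(1 + (y')^2) dx.
Lagrangian L = sqrt(1 + (y')^2) has no explicit y dependence, so ∂L/∂y = 0 and the Euler-Lagrange equation gives
    d/dx( y' / sqrt(1 + (y')^2) ) = 0  ⇒  y' / sqrt(1 + (y')^2) = const.
Hence y' is constant, so y(x) is affine.
Fitting the endpoints (-4, -5) and (6, -1):
    slope m = ((-1) − (-5)) / (6 − (-4)) = 2/5,
    intercept c = (-5) − m·(-4) = -17/5.
Extremal: y(x) = (2/5) x - 17/5.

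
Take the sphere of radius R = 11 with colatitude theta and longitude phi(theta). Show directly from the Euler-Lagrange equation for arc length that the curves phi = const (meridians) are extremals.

On the sphere of radius R = 11 with spherical coordinates (θ, φ), the induced metric is
    ds^2 = 121(dθ^2 + sin^2(θ) dφ^2).
Using θ as the parameter, the arc-length functional becomes
    J[φ] = ∫ 11 sqrt(1 + sin^2(θ) (dφ/dθ)^2) dθ.
So L = 11 sqrt(1 + sin^2(θ) φ'^2). Compute
    ∂L/∂φ = 0  (L has no explicit φ dependence),
    ∂L/∂φ' = 11 sin^2(θ) φ' / sqrt(1 + sin^2(θ) φ'^2).
For the candidate φ(θ) = c (constant), φ' = 0, so ∂L/∂φ' evaluated along the candidate vanishes, and ∂L/∂φ is identically zero. Hence
    d/dθ(∂L/∂φ') − ∂L/∂φ = 0
is satisfied. Therefore meridians φ = const are extremals of arc length — they are geodesics on the sphere.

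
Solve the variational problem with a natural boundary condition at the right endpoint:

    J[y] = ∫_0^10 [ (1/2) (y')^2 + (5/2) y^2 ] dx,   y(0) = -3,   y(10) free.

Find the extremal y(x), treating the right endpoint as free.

The Lagrangian L = (1/2) (y')^2 + (5/2) y^2 gives
    ∂L/∂y = 5 y,   ∂L/∂y' = y'.
Euler-Lagrange: y'' − 5 y = 0.
With k = sqrt(5), the general solution is
    y(x) = A cosh(sqrt(5) x) + B sinh(sqrt(5) x).
Fixed left endpoint y(0) = -3 ⇒ A = -3.
The right endpoint x = 10 is free, so the natural (transversality) condition is ∂L/∂y' |_{x=10} = 0, i.e. y'(10) = 0.
Compute y'(x) = A k sinh(k x) + B k cosh(k x), so
    y'(10) = A k sinh(k·10) + B k cosh(k·10) = 0
    ⇒ B = −A tanh(k·10) = 3 tanh(sqrt(5)·10).
Therefore the extremal is
    y(x) = −3 cosh(sqrt(5) x) + 3 tanh(sqrt(5)·10) sinh(sqrt(5) x).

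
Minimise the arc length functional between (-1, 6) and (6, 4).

Arc-length functional: J[y] = ∫ sqrt(1 + (y')^2) dx.
Lagrangian L = sqrt(1 + (y')^2) has no explicit y dependence, so ∂L/∂y = 0 and the Euler-Lagrange equation gives
    d/dx( y' / sqrt(1 + (y')^2) ) = 0  ⇒  y' / sqrt(1 + (y')^2) = const.
Hence y' is constant, so y(x) is affine.
Fitting the endpoints (-1, 6) and (6, 4):
    slope m = (4 − 6) / (6 − (-1)) = -2/7,
    intercept c = 6 − m·(-1) = 40/7.
Extremal: y(x) = (-2/7) x + 40/7.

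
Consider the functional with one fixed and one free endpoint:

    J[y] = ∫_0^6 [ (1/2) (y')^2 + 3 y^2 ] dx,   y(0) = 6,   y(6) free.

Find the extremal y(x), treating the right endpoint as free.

The Lagrangian L = (1/2) (y')^2 + 3 y^2 gives
    ∂L/∂y = 6 y,   ∂L/∂y' = y'.
Euler-Lagrange: y'' − 6 y = 0.
With k = sqrt(6), the general solution is
    y(x) = A cosh(sqrt(6) x) + B sinh(sqrt(6) x).
Fixed left endpoint y(0) = 6 ⇒ A = 6.
The right endpoint x = 6 is free, so the natural (transversality) condition is ∂L/∂y' |_{x=6} = 0, i.e. y'(6) = 0.
Compute y'(x) = A k sinh(k x) + B k cosh(k x), so
    y'(6) = A k sinh(k·6) + B k cosh(k·6) = 0
    ⇒ B = −A tanh(k·6) = − 6 tanh(sqrt(6)·6).
Therefore the extremal is
    y(x) = 6 cosh(sqrt(6) x) − 6 tanh(sqrt(6)·6) sinh(sqrt(6) x).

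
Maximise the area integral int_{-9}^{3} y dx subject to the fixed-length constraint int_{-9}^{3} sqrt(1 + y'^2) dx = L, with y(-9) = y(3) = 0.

Set up the augmented Lagrangian using a multiplier λ for the length constraint:
    F(y, y') = y − λ sqrt(1 + y'^2).
F has no explicit x dependence, so the Beltrami identity yields a first integral
    F − y' ∂F/∂y' = C.
Compute ∂F/∂y' = −λ y' / sqrt(1 + y'^2). Then
    y − λ sqrt(1 + y'^2) + λ y'^2 / sqrt(1 + y'^2) = C
    ⇒  y − λ / sqrt(1 + y'^2) = C.
Solving for y' and integrating gives
    (x − a)^2 + (y − b)^2 = λ^2,
a circular arc of radius λ. The constants a, b are determined by the endpoint conditions y(-9) = y(3) = 0, and λ is fixed implicitly by the length constraint
    ∫_{-9}^{3} sqrt(1 + y'^2) dx = L.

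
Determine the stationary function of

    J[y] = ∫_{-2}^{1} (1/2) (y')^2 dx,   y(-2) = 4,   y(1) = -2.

The Lagrangian is L = (1/2) (y')^2.
Compute ∂L/∂y = 0, ∂L/∂y' = y'.
The Euler-Lagrange equation d/dx(∂L/∂y') − ∂L/∂y = 0 reduces to
    y'' = 0.
Its general solution is
    y(x) = A x + B,
with A, B fixed by the endpoint conditions.
Applying the endpoint conditions y(-2) = 4 and y(1) = -2: solve A·-2 + B = 4 and A·1 + B = -2. Subtracting gives A(1 − -2) = -2 − 4, so A = -2, and B = 4 − A·-2 = 0. Therefore
    y(x) = -2 x.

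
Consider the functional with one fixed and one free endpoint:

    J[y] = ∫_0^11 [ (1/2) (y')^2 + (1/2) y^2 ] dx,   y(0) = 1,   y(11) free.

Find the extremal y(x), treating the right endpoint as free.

The Lagrangian L = (1/2) (y')^2 + (1/2) y^2 gives
    ∂L/∂y = 1 y,   ∂L/∂y' = y'.
Euler-Lagrange: y'' − y = 0.
With k = 1, the general solution is
    y(x) = A cosh(x) + B sinh(x).
Fixed left endpoint y(0) = 1 ⇒ A = 1.
The right endpoint x = 11 is free, so the natural (transversality) condition is ∂L/∂y' |_{x=11} = 0, i.e. y'(11) = 0.
Compute y'(x) = A k sinh(k x) + B k cosh(k x), so
    y'(11) = A k sinh(k·11) + B k cosh(k·11) = 0
    ⇒ B = −A tanh(k·11) = − tanh(1·11).
Therefore the extremal is
    y(x) = cosh(1 x) − tanh(1·11) sinh(1 x).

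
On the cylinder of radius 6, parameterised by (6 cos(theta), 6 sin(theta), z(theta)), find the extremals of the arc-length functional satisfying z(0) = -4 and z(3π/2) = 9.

Parameterise the cylinder of radius R = 6 as
    r(θ) = (6 cos θ, 6 sin θ, z(θ)).
The arc-length element is
    ds = sqrt(36 + (dz/dθ)^2) dθ,
so the Lagrangian is L = sqrt(36 + z'^2).
L depends on z' only, not on z or θ, so ∂L/∂z = 0 and
    ∂L/∂z' = z' / sqrt(36 + z'^2).
The Euler-Lagrange equation gives
    d/dθ( z' / sqrt(36 + z'^2) ) = 0,
so z' is constant. Integrating once:
    z(θ) = a θ + b,
a helix on the cylinder (a straight line when the cylinder is unrolled). The constants a, b are determined by the endpoint conditions.
With endpoint conditions z(0) = -4 and z(3π/2) = 9: from z(0) = b we get b = -4, and a·3π/2 + -4 = 9 gives a = 26/(3π), so
    z(θ) = (26/(3π)) θ − 4.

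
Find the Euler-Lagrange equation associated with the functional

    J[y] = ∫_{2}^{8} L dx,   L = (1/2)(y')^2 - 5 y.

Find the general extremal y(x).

The Lagrangian is L = (1/2)(y')^2 - 5 y.
∂L/∂y = -5.
∂L/∂y' = y'.
The Euler-Lagrange equation d/dx(∂L/∂y') − ∂L/∂y = 0 becomes:
    y'' + 5 = 0
General solution: y(x) = -(5/2) x^2 + A x + B, where A and B are arbitrary constants fixed by the endpoint conditions.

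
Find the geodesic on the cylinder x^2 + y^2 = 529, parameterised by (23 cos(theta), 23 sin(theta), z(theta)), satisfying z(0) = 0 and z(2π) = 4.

Parameterise the cylinder of radius R = 23 as
    r(θ) = (23 cos θ, 23 sin θ, z(θ)).
The arc-length element is
    ds = sqrt(529 + (dz/dθ)^2) dθ,
so the Lagrangian is L = sqrt(529 + z'^2).
L depends on z' only, not on z or θ, so ∂L/∂z = 0 and
    ∂L/∂z' = z' / sqrt(529 + z'^2).
The Euler-Lagrange equation gives
    d/dθ( z' / sqrt(529 + z'^2) ) = 0,
so z' is constant. Integrating once:
    z(θ) = a θ + b,
a helix on the cylinder (a straight line when the cylinder is unrolled). The constants a, b are determined by the endpoint conditions.
With endpoint conditions z(0) = 0 and z(2π) = 4: from z(0) = b we get b = 0, and a·2π + 0 = 4 gives a = 2/π, so
    z(θ) = (2/π) θ.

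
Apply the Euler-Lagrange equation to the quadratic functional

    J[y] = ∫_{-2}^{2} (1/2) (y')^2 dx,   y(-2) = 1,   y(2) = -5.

The Lagrangian is L = (1/2) (y')^2.
Compute ∂L/∂y = 0, ∂L/∂y' = y'.
The Euler-Lagrange equation d/dx(∂L/∂y') − ∂L/∂y = 0 reduces to
    y'' = 0.
Its general solution is
    y(x) = A x + B,
with A, B fixed by the endpoint conditions.
Applying the endpoint conditions y(-2) = 1 and y(2) = -5: solve A·-2 + B = 1 and A·2 + B = -5. Subtracting gives A(2 − -2) = -5 − 1, so A = -3/2, and B = 1 − A·-2 = -2. Therefore
    y(x) = (-3/2) x - 2.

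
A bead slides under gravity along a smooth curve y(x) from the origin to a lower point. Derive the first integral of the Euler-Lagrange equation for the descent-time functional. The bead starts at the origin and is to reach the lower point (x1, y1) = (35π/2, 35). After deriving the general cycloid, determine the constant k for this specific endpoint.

The Lagrangian L = sqrt((1 + y'^2) / y) has no explicit x dependence, so the Beltrami identity applies:
    L − y' ∂L/∂y' = C.
Compute ∂L/∂y' = y' / sqrt(y (1 + y'^2)).
Substitute:
    sqrt((1 + y'^2)/y) − y'·y' / sqrt(y (1 + y'^2))
    = (1 + y'^2) / sqrt(y (1 + y'^2)) − y'^2 / sqrt(y (1 + y'^2))
    = 1 / sqrt(y (1 + y'^2)) = C.
Squaring and rearranging gives the first integral
    y (1 + y'^2) = 1/C^2 =: k   (constant).
Solving this first-order ODE by the substitution
    y = (k/2)(1 − cos θ)
yields the cycloid parameterisation
    x(θ) = (k/2)(θ − sin θ),   y(θ) = (k/2)(1 − cos θ).
The constant k is fixed by the endpoint condition.
Now fit the given lower endpoint (x1, y1) = (35π/2, 35). At the bottom of the first arch (θ = π), the parametric equations give
    y(π) = (k/2)(1 − cos π) = k,
    x(π) = (k/2)(π − sin π) = kπ/2.
Matching y(π) = 35 gives k = 35, consistent with x(π) = 35π/2. Therefore the specific cycloid is
    x(θ) = (35/2)(θ − sin θ),   y(θ) = (35/2)(1 − cos θ).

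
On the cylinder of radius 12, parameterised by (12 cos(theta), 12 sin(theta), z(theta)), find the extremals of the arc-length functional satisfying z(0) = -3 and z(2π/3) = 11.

Parameterise the cylinder of radius R = 12 as
    r(θ) = (12 cos θ, 12 sin θ, z(θ)).
The arc-length element is
    ds = sqrt(144 + (dz/dθ)^2) dθ,
so the Lagrangian is L = sqrt(144 + z'^2).
L depends on z' only, not on z or θ, so ∂L/∂z = 0 and
    ∂L/∂z' = z' / sqrt(144 + z'^2).
The Euler-Lagrange equation gives
    d/dθ( z' / sqrt(144 + z'^2) ) = 0,
so z' is constant. Integrating once:
    z(θ) = a θ + b,
a helix on the cylinder (a straight line when the cylinder is unrolled). The constants a, b are determined by the endpoint conditions.
With endpoint conditions z(0) = -3 and z(2π/3) = 11: from z(0) = b we get b = -3, and a·2π/3 + -3 = 11 gives a = 21/π, so
    z(θ) = (21/π) θ − 3.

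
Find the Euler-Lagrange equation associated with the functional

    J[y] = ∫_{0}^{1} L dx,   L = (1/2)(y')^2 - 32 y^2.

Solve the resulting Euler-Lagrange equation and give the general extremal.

The Lagrangian is L = (1/2)(y')^2 - 32 y^2.
∂L/∂y = -64y.
∂L/∂y' = y'.
The Euler-Lagrange equation d/dx(∂L/∂y') − ∂L/∂y = 0 becomes:
    y'' + 64 y = 0
General solution: y(x) = A sin(8x) + B cos(8x), where A and B are arbitrary constants fixed by the endpoint conditions.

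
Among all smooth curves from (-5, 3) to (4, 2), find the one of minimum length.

Arc-length functional: J[y] = ∫ sqrt(1 + (y')^2) dx.
Lagrangian L = sqrt(1 + (y')^2) has no explicit y dependence, so ∂L/∂y = 0 and the Euler-Lagrange equation gives
    d/dx( y' / sqrt(1 + (y')^2) ) = 0  ⇒  y' / sqrt(1 + (y')^2) = const.
Hence y' is constant, so y(x) is affine.
Fitting the endpoints (-5, 3) and (4, 2):
    slope m = (2 − 3) / (4 − (-5)) = -1/9,
    intercept c = 3 − m·(-5) = 22/9.
Extremal: y(x) = (-1/9) x + 22/9.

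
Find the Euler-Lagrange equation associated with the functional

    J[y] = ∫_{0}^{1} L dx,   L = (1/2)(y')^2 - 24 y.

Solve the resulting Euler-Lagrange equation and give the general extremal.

The Lagrangian is L = (1/2)(y')^2 - 24 y.
∂L/∂y = -24.
∂L/∂y' = y'.
The Euler-Lagrange equation d/dx(∂L/∂y') − ∂L/∂y = 0 becomes:
    y'' + 24 = 0
General solution: y(x) = -12 x^2 + A x + B, where A and B are arbitrary constants fixed by the endpoint conditions.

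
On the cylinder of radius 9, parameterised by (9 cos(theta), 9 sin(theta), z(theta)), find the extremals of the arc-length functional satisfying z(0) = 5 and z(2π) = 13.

Parameterise the cylinder of radius R = 9 as
    r(θ) = (9 cos θ, 9 sin θ, z(θ)).
The arc-length element is
    ds = sqrt(81 + (dz/dθ)^2) dθ,
so the Lagrangian is L = sqrt(81 + z'^2).
L depends on z' only, not on z or θ, so ∂L/∂z = 0 and
    ∂L/∂z' = z' / sqrt(81 + z'^2).
The Euler-Lagrange equation gives
    d/dθ( z' / sqrt(81 + z'^2) ) = 0,
so z' is constant. Integrating once:
    z(θ) = a θ + b,
a helix on the cylinder (a straight line when the cylinder is unrolled). The constants a, b are determined by the endpoint conditions.
With endpoint conditions z(0) = 5 and z(2π) = 13: from z(0) = b we get b = 5, and a·2π + 5 = 13 gives a = 4/π, so
    z(θ) = (4/π) θ + 5.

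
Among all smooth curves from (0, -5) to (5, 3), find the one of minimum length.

Arc-length functional: J[y] = ∫ sqrt(1 + (y')^2) dx.
Lagrangian L = sqrt(1 + (y')^2) has no explicit y dependence, so ∂L/∂y = 0 and the Euler-Lagrange equation gives
    d/dx( y' / sqrt(1 + (y')^2) ) = 0  ⇒  y' / sqrt(1 + (y')^2) = const.
Hence y' is constant, so y(x) is affine.
Fitting the endpoints (0, -5) and (5, 3):
    slope m = (3 − (-5)) / (5 − 0) = 8/5,
    intercept c = (-5) − m·0 = -5.
Extremal: y(x) = (8/5) x - 5.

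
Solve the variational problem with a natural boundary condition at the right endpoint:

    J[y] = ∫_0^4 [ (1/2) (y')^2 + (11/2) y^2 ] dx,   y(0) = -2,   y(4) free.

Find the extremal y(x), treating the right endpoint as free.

The Lagrangian L = (1/2) (y')^2 + (11/2) y^2 gives
    ∂L/∂y = 11 y,   ∂L/∂y' = y'.
Euler-Lagrange: y'' − 11 y = 0.
With k = sqrt(11), the general solution is
    y(x) = A cosh(sqrt(11) x) + B sinh(sqrt(11) x).
Fixed left endpoint y(0) = -2 ⇒ A = -2.
The right endpoint x = 4 is free, so the natural (transversality) condition is ∂L/∂y' |_{x=4} = 0, i.e. y'(4) = 0.
Compute y'(x) = A k sinh(k x) + B k cosh(k x), so
    y'(4) = A k sinh(k·4) + B k cosh(k·4) = 0
    ⇒ B = −A tanh(k·4) = 2 tanh(sqrt(11)·4).
Therefore the extremal is
    y(x) = −2 cosh(sqrt(11) x) + 2 tanh(sqrt(11)·4) sinh(sqrt(11) x).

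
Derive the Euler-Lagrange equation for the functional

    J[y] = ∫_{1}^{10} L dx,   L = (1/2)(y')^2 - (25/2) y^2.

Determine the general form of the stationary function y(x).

The Lagrangian is L = (1/2)(y')^2 - (25/2) y^2.
∂L/∂y = -25y.
∂L/∂y' = y'.
The Euler-Lagrange equation d/dx(∂L/∂y') − ∂L/∂y = 0 becomes:
    y'' + 25 y = 0
General solution: y(x) = A sin(5x) + B cos(5x), where A and B are arbitrary constants fixed by the endpoint conditions.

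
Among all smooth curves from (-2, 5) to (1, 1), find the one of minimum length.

Arc-length functional: J[y] = ∫ sqrt(1 + (y')^2) dx.
Lagrangian L = sqrt(1 + (y')^2) has no explicit y dependence, so ∂L/∂y = 0 and the Euler-Lagrange equation gives
    d/dx( y' / sqrt(1 + (y')^2) ) = 0  ⇒  y' / sqrt(1 + (y')^2) = const.
Hence y' is constant, so y(x) is affine.
Fitting the endpoints (-2, 5) and (1, 1):
    slope m = (1 − 5) / (1 − (-2)) = -4/3,
    intercept c = 5 − m·(-2) = 7/3.
Extremal: y(x) = (-4/3) x + 7/3.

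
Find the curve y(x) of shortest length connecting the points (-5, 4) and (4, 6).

Arc-length functional: J[y] = ∫ sqrt(1 + (y')^2) dx.
Lagrangian L = sqrt(1 + (y')^2) has no explicit y dependence, so ∂L/∂y = 0 and the Euler-Lagrange equation gives
    d/dx( y' / sqrt(1 + (y')^2) ) = 0  ⇒  y' / sqrt(1 + (y')^2) = const.
Hence y' is constant, so y(x) is affine.
Fitting the endpoints (-5, 4) and (4, 6):
    slope m = (6 − 4) / (4 − (-5)) = 2/9,
    intercept c = 4 − m·(-5) = 46/9.
Extremal: y(x) = (2/9) x + 46/9.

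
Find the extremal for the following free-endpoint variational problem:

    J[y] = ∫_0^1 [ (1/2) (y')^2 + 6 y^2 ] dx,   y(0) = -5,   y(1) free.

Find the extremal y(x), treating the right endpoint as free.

The Lagrangian L = (1/2) (y')^2 + 6 y^2 gives
    ∂L/∂y = 12 y,   ∂L/∂y' = y'.
Euler-Lagrange: y'' − 12 y = 0.
With k = sqrt(12), the general solution is
    y(x) = A cosh(sqrt(12) x) + B sinh(sqrt(12) x).
Fixed left endpoint y(0) = -5 ⇒ A = -5.
The right endpoint x = 1 is free, so the natural (transversality) condition is ∂L/∂y' |_{x=1} = 0, i.e. y'(1) = 0.
Compute y'(x) = A k sinh(k x) + B k cosh(k x), so
    y'(1) = A k sinh(k·1) + B k cosh(k·1) = 0
    ⇒ B = −A tanh(k·1) = 5 tanh(sqrt(12)·1).
Therefore the extremal is
    y(x) = −5 cosh(sqrt(12) x) + 5 tanh(sqrt(12)·1) sinh(sqrt(12) x).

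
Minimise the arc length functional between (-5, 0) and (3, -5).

Arc-length functional: J[y] = ∫ sqrt(1 + (y')^2) dx.
Lagrangian L = sqrt(1 + (y')^2) has no explicit y dependence, so ∂L/∂y = 0 and the Euler-Lagrange equation gives
    d/dx( y' / sqrt(1 + (y')^2) ) = 0  ⇒  y' / sqrt(1 + (y')^2) = const.
Hence y' is constant, so y(x) is affine.
Fitting the endpoints (-5, 0) and (3, -5):
    slope m = ((-5) − 0) / (3 − (-5)) = -5/8,
    intercept c = 0 − m·(-5) = -25/8.
Extremal: y(x) = (-5/8) x - 25/8.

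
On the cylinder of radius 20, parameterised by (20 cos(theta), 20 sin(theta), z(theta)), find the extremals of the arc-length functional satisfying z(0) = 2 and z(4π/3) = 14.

Parameterise the cylinder of radius R = 20 as
    r(θ) = (20 cos θ, 20 sin θ, z(θ)).
The arc-length element is
    ds = sqrt(400 + (dz/dθ)^2) dθ,
so the Lagrangian is L = sqrt(400 + z'^2).
L depends on z' only, not on z or θ, so ∂L/∂z = 0 and
    ∂L/∂z' = z' / sqrt(400 + z'^2).
The Euler-Lagrange equation gives
    d/dθ( z' / sqrt(400 + z'^2) ) = 0,
so z' is constant. Integrating once:
    z(θ) = a θ + b,
a helix on the cylinder (a straight line when the cylinder is unrolled). The constants a, b are determined by the endpoint conditions.
With endpoint conditions z(0) = 2 and z(4π/3) = 14: from z(0) = b we get b = 2, and a·4π/3 + 2 = 14 gives a = 9/π, so
    z(θ) = (9/π) θ + 2.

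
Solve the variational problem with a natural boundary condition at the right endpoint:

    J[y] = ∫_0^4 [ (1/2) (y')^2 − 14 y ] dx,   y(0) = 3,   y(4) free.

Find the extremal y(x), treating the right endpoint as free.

The Lagrangian L = (1/2) (y')^2 − 14 y gives
    ∂L/∂y = −14,   ∂L/∂y' = y'.
Euler-Lagrange: d/dx(y') − (−14) = 0, i.e. y'' + 14 = 0, so
    y(x) = −(14/2) x^2 + C1 x + C2.
Fixed left endpoint y(0) = 3 ⇒ C2 = 3.
The right endpoint x = 4 is free, so the natural (transversality) condition is ∂L/∂y' |_{x=4} = 0, i.e. y'(4) = 0.
Compute y'(x) = −14 x + C1, so y'(4) = −56 + C1 = 0 ⇒ C1 = 56.
Therefore the extremal is
    y(x) = −7 x^2 + 56 x + 3.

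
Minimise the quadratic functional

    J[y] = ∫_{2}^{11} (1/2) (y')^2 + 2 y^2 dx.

The Lagrangian is L = (1/2) (y')^2 + 2 y^2.
Compute ∂L/∂y = 4y, ∂L/∂y' = y'.
The Euler-Lagrange equation d/dx(∂L/∂y') − ∂L/∂y = 0 reduces to
    y'' − 4 y = 0.
Its general solution is
    y(x) = A e^(2x) + B e^(−2x),
with A, B fixed by the endpoint conditions.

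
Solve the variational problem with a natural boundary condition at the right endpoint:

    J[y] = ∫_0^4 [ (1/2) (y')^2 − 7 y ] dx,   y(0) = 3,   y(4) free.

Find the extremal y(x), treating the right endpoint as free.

The Lagrangian L = (1/2) (y')^2 − 7 y gives
    ∂L/∂y = −7,   ∂L/∂y' = y'.
Euler-Lagrange: d/dx(y') − (−7) = 0, i.e. y'' + 7 = 0, so
    y(x) = −(7/2) x^2 + C1 x + C2.
Fixed left endpoint y(0) = 3 ⇒ C2 = 3.
The right endpoint x = 4 is free, so the natural (transversality) condition is ∂L/∂y' |_{x=4} = 0, i.e. y'(4) = 0.
Compute y'(x) = −7 x + C1, so y'(4) = −28 + C1 = 0 ⇒ C1 = 28.
Therefore the extremal is
    y(x) = −(7/2) x^2 + 28 x + 3.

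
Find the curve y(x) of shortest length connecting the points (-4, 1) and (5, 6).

Arc-length functional: J[y] = ∫ sqrt(1 + (y')^2) dx.
Lagrangian L = sqrt(1 + (y')^2) has no explicit y dependence, so ∂L/∂y = 0 and the Euler-Lagrange equation gives
    d/dx( y' / sqrt(1 + (y')^2) ) = 0  ⇒  y' / sqrt(1 + (y')^2) = const.
Hence y' is constant, so y(x) is affine.
Fitting the endpoints (-4, 1) and (5, 6):
    slope m = (6 − 1) / (5 − (-4)) = 5/9,
    intercept c = 1 − m·(-4) = 29/9.
Extremal: y(x) = (5/9) x + 29/9.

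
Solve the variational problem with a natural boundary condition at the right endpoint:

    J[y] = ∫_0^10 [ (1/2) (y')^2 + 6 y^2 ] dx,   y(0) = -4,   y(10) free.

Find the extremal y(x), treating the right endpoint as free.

The Lagrangian L = (1/2) (y')^2 + 6 y^2 gives
    ∂L/∂y = 12 y,   ∂L/∂y' = y'.
Euler-Lagrange: y'' − 12 y = 0.
With k = sqrt(12), the general solution is
    y(x) = A cosh(sqrt(12) x) + B sinh(sqrt(12) x).
Fixed left endpoint y(0) = -4 ⇒ A = -4.
The right endpoint x = 10 is free, so the natural (transversality) condition is ∂L/∂y' |_{x=10} = 0, i.e. y'(10) = 0.
Compute y'(x) = A k sinh(k x) + B k cosh(k x), so
    y'(10) = A k sinh(k·10) + B k cosh(k·10) = 0
    ⇒ B = −A tanh(k·10) = 4 tanh(sqrt(12)·10).
Therefore the extremal is
    y(x) = −4 cosh(sqrt(12) x) + 4 tanh(sqrt(12)·10) sinh(sqrt(12) x).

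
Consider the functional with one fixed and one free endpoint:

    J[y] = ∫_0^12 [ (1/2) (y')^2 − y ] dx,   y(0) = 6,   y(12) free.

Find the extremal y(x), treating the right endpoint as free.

The Lagrangian L = (1/2) (y')^2 − y gives
    ∂L/∂y = −1,   ∂L/∂y' = y'.
Euler-Lagrange: d/dx(y') − (−1) = 0, i.e. y'' + 1 = 0, so
    y(x) = −(1/2) x^2 + C1 x + C2.
Fixed left endpoint y(0) = 6 ⇒ C2 = 6.
The right endpoint x = 12 is free, so the natural (transversality) condition is ∂L/∂y' |_{x=12} = 0, i.e. y'(12) = 0.
Compute y'(x) = −1 x + C1, so y'(12) = −12 + C1 = 0 ⇒ C1 = 12.
Therefore the extremal is
    y(x) = −x^2/2 + 12 x + 6.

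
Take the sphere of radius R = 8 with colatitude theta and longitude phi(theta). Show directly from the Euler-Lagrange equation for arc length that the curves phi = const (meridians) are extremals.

On the sphere of radius R = 8 with spherical coordinates (θ, φ), the induced metric is
    ds^2 = 64(dθ^2 + sin^2(θ) dφ^2).
Using θ as the parameter, the arc-length functional becomes
    J[φ] = ∫ 8 sqrt(1 + sin^2(θ) (dφ/dθ)^2) dθ.
So L = 8 sqrt(1 + sin^2(θ) φ'^2). Compute
    ∂L/∂φ = 0  (L has no explicit φ dependence),
    ∂L/∂φ' = 8 sin^2(θ) φ' / sqrt(1 + sin^2(θ) φ'^2).
For the candidate φ(θ) = c (constant), φ' = 0, so ∂L/∂φ' evaluated along the candidate vanishes, and ∂L/∂φ is identically zero. Hence
    d/dθ(∂L/∂φ') − ∂L/∂φ = 0
is satisfied. Therefore meridians φ = const are extremals of arc length — they are geodesics on the sphere.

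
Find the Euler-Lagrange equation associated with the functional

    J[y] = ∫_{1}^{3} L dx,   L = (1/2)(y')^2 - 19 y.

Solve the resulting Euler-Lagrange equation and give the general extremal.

The Lagrangian is L = (1/2)(y')^2 - 19 y.
∂L/∂y = -19.
∂L/∂y' = y'.
The Euler-Lagrange equation d/dx(∂L/∂y') − ∂L/∂y = 0 becomes:
    y'' + 19 = 0
General solution: y(x) = -(19/2) x^2 + A x + B, where A and B are arbitrary constants fixed by the endpoint conditions.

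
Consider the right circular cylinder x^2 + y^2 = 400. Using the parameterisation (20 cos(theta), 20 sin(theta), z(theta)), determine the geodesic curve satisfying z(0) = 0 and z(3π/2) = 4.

Parameterise the cylinder of radius R = 20 as
    r(θ) = (20 cos θ, 20 sin θ, z(θ)).
The arc-length element is
    ds = sqrt(400 + (dz/dθ)^2) dθ,
so the Lagrangian is L = sqrt(400 + z'^2).
L depends on z' only, not on z or θ, so ∂L/∂z = 0 and
    ∂L/∂z' = z' / sqrt(400 + z'^2).
The Euler-Lagrange equation gives
    d/dθ( z' / sqrt(400 + z'^2) ) = 0,
so z' is constant. Integrating once:
    z(θ) = a θ + b,
a helix on the cylinder (a straight line when the cylinder is unrolled). The constants a, b are determined by the endpoint conditions.
With endpoint conditions z(0) = 0 and z(3π/2) = 4: from z(0) = b we get b = 0, and a·3π/2 + 0 = 4 gives a = 8/(3π), so
    z(θ) = (8/(3π)) θ.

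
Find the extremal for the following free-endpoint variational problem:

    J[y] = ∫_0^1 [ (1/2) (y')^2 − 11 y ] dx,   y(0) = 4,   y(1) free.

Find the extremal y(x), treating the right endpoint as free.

The Lagrangian L = (1/2) (y')^2 − 11 y gives
    ∂L/∂y = −11,   ∂L/∂y' = y'.
Euler-Lagrange: d/dx(y') − (−11) = 0, i.e. y'' + 11 = 0, so
    y(x) = −(11/2) x^2 + C1 x + C2.
Fixed left endpoint y(0) = 4 ⇒ C2 = 4.
The right endpoint x = 1 is free, so the natural (transversality) condition is ∂L/∂y' |_{x=1} = 0, i.e. y'(1) = 0.
Compute y'(x) = −11 x + C1, so y'(1) = −11 + C1 = 0 ⇒ C1 = 11.
Therefore the extremal is
    y(x) = −(11/2) x^2 + 11 x + 4.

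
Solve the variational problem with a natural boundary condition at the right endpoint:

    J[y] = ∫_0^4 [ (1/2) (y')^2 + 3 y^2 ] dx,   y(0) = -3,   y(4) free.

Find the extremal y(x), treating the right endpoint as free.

The Lagrangian L = (1/2) (y')^2 + 3 y^2 gives
    ∂L/∂y = 6 y,   ∂L/∂y' = y'.
Euler-Lagrange: y'' − 6 y = 0.
With k = sqrt(6), the general solution is
    y(x) = A cosh(sqrt(6) x) + B sinh(sqrt(6) x).
Fixed left endpoint y(0) = -3 ⇒ A = -3.
The right endpoint x = 4 is free, so the natural (transversality) condition is ∂L/∂y' |_{x=4} = 0, i.e. y'(4) = 0.
Compute y'(x) = A k sinh(k x) + B k cosh(k x), so
    y'(4) = A k sinh(k·4) + B k cosh(k·4) = 0
    ⇒ B = −A tanh(k·4) = 3 tanh(sqrt(6)·4).
Therefore the extremal is
    y(x) = −3 cosh(sqrt(6) x) + 3 tanh(sqrt(6)·4) sinh(sqrt(6) x).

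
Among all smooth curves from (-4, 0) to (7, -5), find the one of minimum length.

Arc-length functional: J[y] = ∫ sqrt(1 + (y')^2) dx.
Lagrangian L = sqrt(1 + (y')^2) has no explicit y dependence, so ∂L/∂y = 0 and the Euler-Lagrange equation gives
    d/dx( y' / sqrt(1 + (y')^2) ) = 0  ⇒  y' / sqrt(1 + (y')^2) = const.
Hence y' is constant, so y(x) is affine.
Fitting the endpoints (-4, 0) and (7, -5):
    slope m = ((-5) − 0) / (7 − (-4)) = -5/11,
    intercept c = 0 − m·(-4) = -20/11.
Extremal: y(x) = (-5/11) x - 20/11.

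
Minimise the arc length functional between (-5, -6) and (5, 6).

Arc-length functional: J[y] = ∫ sqrt(1 + (y')^2) dx.
Lagrangian L = sqrt(1 + (y')^2) has no explicit y dependence, so ∂L/∂y = 0 and the Euler-Lagrange equation gives
    d/dx( y' / sqrt(1 + (y')^2) ) = 0  ⇒  y' / sqrt(1 + (y')^2) = const.
Hence y' is constant, so y(x) is affine.
Fitting the endpoints (-5, -6) and (5, 6):
    slope m = (6 − (-6)) / (5 − (-5)) = 6/5,
    intercept c = (-6) − m·(-5) = 0.
Extremal: y(x) = (6/5) x.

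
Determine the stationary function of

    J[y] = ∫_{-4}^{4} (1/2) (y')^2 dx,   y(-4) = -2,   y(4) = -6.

The Lagrangian is L = (1/2) (y')^2.
Compute ∂L/∂y = 0, ∂L/∂y' = y'.
The Euler-Lagrange equation d/dx(∂L/∂y') − ∂L/∂y = 0 reduces to
    y'' = 0.
Its general solution is
    y(x) = A x + B,
with A, B fixed by the endpoint conditions.
Applying the endpoint conditions y(-4) = -2 and y(4) = -6: solve A·-4 + B = -2 and A·4 + B = -6. Subtracting gives A(4 − -4) = -6 − -2, so A = -1/2, and B = -2 − A·-4 = -4. Therefore
    y(x) = (-1/2) x - 4.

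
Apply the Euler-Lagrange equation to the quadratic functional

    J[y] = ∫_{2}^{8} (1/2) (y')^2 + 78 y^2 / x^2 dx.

The Lagrangian is L = (1/2) (y')^2 + 78 y^2 / x^2.
Compute ∂L/∂y = 156y/x^2, ∂L/∂y' = y'.
The Euler-Lagrange equation d/dx(∂L/∂y') − ∂L/∂y = 0 reduces to
    y'' − 156/x^2 · y = 0  (x > 0).
Its general solution is
    y(x) = A x^13 + B x^(-12),
with A, B fixed by the endpoint conditions.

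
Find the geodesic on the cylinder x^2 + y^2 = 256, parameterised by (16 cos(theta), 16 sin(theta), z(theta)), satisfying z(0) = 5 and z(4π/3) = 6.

Parameterise the cylinder of radius R = 16 as
    r(θ) = (16 cos θ, 16 sin θ, z(θ)).
The arc-length element is
    ds = sqrt(256 + (dz/dθ)^2) dθ,
so the Lagrangian is L = sqrt(256 + z'^2).
L depends on z' only, not on z or θ, so ∂L/∂z = 0 and
    ∂L/∂z' = z' / sqrt(256 + z'^2).
The Euler-Lagrange equation gives
    d/dθ( z' / sqrt(256 + z'^2) ) = 0,
so z' is constant. Integrating once:
    z(θ) = a θ + b,
a helix on the cylinder (a straight line when the cylinder is unrolled). The constants a, b are determined by the endpoint conditions.
With endpoint conditions z(0) = 5 and z(4π/3) = 6: from z(0) = b we get b = 5, and a·4π/3 + 5 = 6 gives a = 3/(4π), so
    z(θ) = (3/(4π)) θ + 5.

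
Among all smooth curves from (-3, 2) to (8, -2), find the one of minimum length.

Arc-length functional: J[y] = ∫ sqrt(1 + (y')^2) dx.
Lagrangian L = sqrt(1 + (y')^2) has no explicit y dependence, so ∂L/∂y = 0 and the Euler-Lagrange equation gives
    d/dx( y' / sqrt(1 + (y')^2) ) = 0  ⇒  y' / sqrt(1 + (y')^2) = const.
Hence y' is constant, so y(x) is affine.
Fitting the endpoints (-3, 2) and (8, -2):
    slope m = ((-2) − 2) / (8 − (-3)) = -4/11,
    intercept c = 2 − m·(-3) = 10/11.
Extremal: y(x) = (-4/11) x + 10/11.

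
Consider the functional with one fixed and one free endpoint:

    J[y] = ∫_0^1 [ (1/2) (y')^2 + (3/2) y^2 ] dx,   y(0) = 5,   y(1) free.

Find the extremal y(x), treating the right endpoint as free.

The Lagrangian L = (1/2) (y')^2 + (3/2) y^2 gives
    ∂L/∂y = 3 y,   ∂L/∂y' = y'.
Euler-Lagrange: y'' − 3 y = 0.
With k = sqrt(3), the general solution is
    y(x) = A cosh(sqrt(3) x) + B sinh(sqrt(3) x).
Fixed left endpoint y(0) = 5 ⇒ A = 5.
The right endpoint x = 1 is free, so the natural (transversality) condition is ∂L/∂y' |_{x=1} = 0, i.e. y'(1) = 0.
Compute y'(x) = A k sinh(k x) + B k cosh(k x), so
    y'(1) = A k sinh(k·1) + B k cosh(k·1) = 0
    ⇒ B = −A tanh(k·1) = − 5 tanh(sqrt(3)·1).
Therefore the extremal is
    y(x) = 5 cosh(sqrt(3) x) − 5 tanh(sqrt(3)·1) sinh(sqrt(3) x).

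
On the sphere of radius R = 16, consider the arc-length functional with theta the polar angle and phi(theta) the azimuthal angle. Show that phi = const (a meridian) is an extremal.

On the sphere of radius R = 16 with spherical coordinates (θ, φ), the induced metric is
    ds^2 = 256(dθ^2 + sin^2(θ) dφ^2).
Using θ as the parameter, the arc-length functional becomes
    J[φ] = ∫ 16 sqrt(1 + sin^2(θ) (dφ/dθ)^2) dθ.
So L = 16 sqrt(1 + sin^2(θ) φ'^2). Compute
    ∂L/∂φ = 0  (L has no explicit φ dependence),
    ∂L/∂φ' = 16 sin^2(θ) φ' / sqrt(1 + sin^2(θ) φ'^2).
For the candidate φ(θ) = c (constant), φ' = 0, so ∂L/∂φ' evaluated along the candidate vanishes, and ∂L/∂φ is identically zero. Hence
    d/dθ(∂L/∂φ') − ∂L/∂φ = 0
is satisfied. Therefore meridians φ = const are extremals of arc length — they are geodesics on the sphere.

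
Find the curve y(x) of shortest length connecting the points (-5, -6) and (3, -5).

Arc-length functional: J[y] = ∫ sqrt(1 + (y')^2) dx.
Lagrangian L = sqrt(1 + (y')^2) has no explicit y dependence, so ∂L/∂y = 0 and the Euler-Lagrange equation gives
    d/dx( y' / sqrt(1 + (y')^2) ) = 0  ⇒  y' / sqrt(1 + (y')^2) = const.
Hence y' is constant, so y(x) is affine.
Fitting the endpoints (-5, -6) and (3, -5):
    slope m = ((-5) − (-6)) / (3 − (-5)) = 1/8,
    intercept c = (-6) − m·(-5) = -43/8.
Extremal: y(x) = (1/8) x - 43/8.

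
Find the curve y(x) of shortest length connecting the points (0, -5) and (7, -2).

Arc-length functional: J[y] = ∫ sqrt(1 + (y')^2) dx.
Lagrangian L = sqrt(1 + (y')^2) has no explicit y dependence, so ∂L/∂y = 0 and the Euler-Lagrange equation gives
    d/dx( y' / sqrt(1 + (y')^2) ) = 0  ⇒  y' / sqrt(1 + (y')^2) = const.
Hence y' is constant, so y(x) is affine.
Fitting the endpoints (0, -5) and (7, -2):
    slope m = ((-2) − (-5)) / (7 − 0) = 3/7,
    intercept c = (-5) − m·0 = -5.
Extremal: y(x) = (3/7) x - 5.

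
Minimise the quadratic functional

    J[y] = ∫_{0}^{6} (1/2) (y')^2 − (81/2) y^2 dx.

The Lagrangian is L = (1/2) (y')^2 − (81/2) y^2.
Compute ∂L/∂y = -81y, ∂L/∂y' = y'.
The Euler-Lagrange equation d/dx(∂L/∂y') − ∂L/∂y = 0 reduces to
    y'' + 81 y = 0.
Its general solution is
    y(x) = A sin(9x) + B cos(9x),
with A, B fixed by the endpoint conditions.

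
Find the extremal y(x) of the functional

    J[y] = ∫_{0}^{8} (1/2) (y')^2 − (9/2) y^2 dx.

The Lagrangian is L = (1/2) (y')^2 − (9/2) y^2.
Compute ∂L/∂y = -9y, ∂L/∂y' = y'.
The Euler-Lagrange equation d/dx(∂L/∂y') − ∂L/∂y = 0 reduces to
    y'' + 9 y = 0.
Its general solution is
    y(x) = A sin(3x) + B cos(3x),
with A, B fixed by the endpoint conditions.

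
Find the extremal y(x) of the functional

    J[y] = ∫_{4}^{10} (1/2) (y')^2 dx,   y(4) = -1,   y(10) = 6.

The Lagrangian is L = (1/2) (y')^2.
Compute ∂L/∂y = 0, ∂L/∂y' = y'.
The Euler-Lagrange equation d/dx(∂L/∂y') − ∂L/∂y = 0 reduces to
    y'' = 0.
Its general solution is
    y(x) = A x + B,
with A, B fixed by the endpoint conditions.
Applying the endpoint conditions y(4) = -1 and y(10) = 6: solve A·4 + B = -1 and A·10 + B = 6. Subtracting gives A(10 − 4) = 6 − -1, so A = 7/6, and B = -1 − A·4 = -17/3. Therefore
    y(x) = (7/6) x - 17/3.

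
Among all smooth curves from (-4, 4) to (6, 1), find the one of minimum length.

Arc-length functional: J[y] = ∫ sqrt(1 + (y')^2) dx.
Lagrangian L = sqrt(1 + (y')^2) has no explicit y dependence, so ∂L/∂y = 0 and the Euler-Lagrange equation gives
    d/dx( y' / sqrt(1 + (y')^2) ) = 0  ⇒  y' / sqrt(1 + (y')^2) = const.
Hence y' is constant, so y(x) is affine.
Fitting the endpoints (-4, 4) and (6, 1):
    slope m = (1 − 4) / (6 − (-4)) = -3/10,
    intercept c = 4 − m·(-4) = 14/5.
Extremal: y(x) = (-3/10) x + 14/5.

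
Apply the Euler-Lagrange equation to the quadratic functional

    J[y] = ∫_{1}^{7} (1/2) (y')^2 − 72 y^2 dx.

The Lagrangian is L = (1/2) (y')^2 − 72 y^2.
Compute ∂L/∂y = -144y, ∂L/∂y' = y'.
The Euler-Lagrange equation d/dx(∂L/∂y') − ∂L/∂y = 0 reduces to
    y'' + 144 y = 0.
Its general solution is
    y(x) = A sin(12x) + B cos(12x),
with A, B fixed by the endpoint conditions.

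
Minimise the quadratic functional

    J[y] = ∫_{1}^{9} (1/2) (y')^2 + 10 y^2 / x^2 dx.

The Lagrangian is L = (1/2) (y')^2 + 10 y^2 / x^2.
Compute ∂L/∂y = 20y/x^2, ∂L/∂y' = y'.
The Euler-Lagrange equation d/dx(∂L/∂y') − ∂L/∂y = 0 reduces to
    y'' − 20/x^2 · y = 0  (x > 0).
Its general solution is
    y(x) = A x^5 + B x^(-4),
with A, B fixed by the endpoint conditions.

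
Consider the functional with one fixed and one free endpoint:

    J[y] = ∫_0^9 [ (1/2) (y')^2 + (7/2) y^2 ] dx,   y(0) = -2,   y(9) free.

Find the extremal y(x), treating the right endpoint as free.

The Lagrangian L = (1/2) (y')^2 + (7/2) y^2 gives
    ∂L/∂y = 7 y,   ∂L/∂y' = y'.
Euler-Lagrange: y'' − 7 y = 0.
With k = sqrt(7), the general solution is
    y(x) = A cosh(sqrt(7) x) + B sinh(sqrt(7) x).
Fixed left endpoint y(0) = -2 ⇒ A = -2.
The right endpoint x = 9 is free, so the natural (transversality) condition is ∂L/∂y' |_{x=9} = 0, i.e. y'(9) = 0.
Compute y'(x) = A k sinh(k x) + B k cosh(k x), so
    y'(9) = A k sinh(k·9) + B k cosh(k·9) = 0
    ⇒ B = −A tanh(k·9) = 2 tanh(sqrt(7)·9).
Therefore the extremal is
    y(x) = −2 cosh(sqrt(7) x) + 2 tanh(sqrt(7)·9) sinh(sqrt(7) x).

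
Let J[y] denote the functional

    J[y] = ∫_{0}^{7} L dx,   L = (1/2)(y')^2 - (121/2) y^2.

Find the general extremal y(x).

The Lagrangian is L = (1/2)(y')^2 - (121/2) y^2.
∂L/∂y = -121y.
∂L/∂y' = y'.
The Euler-Lagrange equation d/dx(∂L/∂y') − ∂L/∂y = 0 becomes:
    y'' + 121 y = 0
General solution: y(x) = A sin(11x) + B cos(11x), where A and B are arbitrary constants fixed by the endpoint conditions.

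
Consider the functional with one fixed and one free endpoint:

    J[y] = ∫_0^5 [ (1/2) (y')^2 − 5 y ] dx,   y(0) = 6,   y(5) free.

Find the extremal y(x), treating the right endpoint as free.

The Lagrangian L = (1/2) (y')^2 − 5 y gives
    ∂L/∂y = −5,   ∂L/∂y' = y'.
Euler-Lagrange: d/dx(y') − (−5) = 0, i.e. y'' + 5 = 0, so
    y(x) = −(5/2) x^2 + C1 x + C2.
Fixed left endpoint y(0) = 6 ⇒ C2 = 6.
The right endpoint x = 5 is free, so the natural (transversality) condition is ∂L/∂y' |_{x=5} = 0, i.e. y'(5) = 0.
Compute y'(x) = −5 x + C1, so y'(5) = −25 + C1 = 0 ⇒ C1 = 25.
Therefore the extremal is
    y(x) = −(5/2) x^2 + 25 x + 6.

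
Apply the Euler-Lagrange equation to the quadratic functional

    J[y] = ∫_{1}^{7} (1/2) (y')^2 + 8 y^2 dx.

The Lagrangian is L = (1/2) (y')^2 + 8 y^2.
Compute ∂L/∂y = 16y, ∂L/∂y' = y'.
The Euler-Lagrange equation d/dx(∂L/∂y') − ∂L/∂y = 0 reduces to
    y'' − 16 y = 0.
Its general solution is
    y(x) = A e^(4x) + B e^(−4x),
with A, B fixed by the endpoint conditions.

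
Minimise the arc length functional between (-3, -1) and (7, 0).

Arc-length functional: J[y] = ∫ sqrt(1 + (y')^2) dx.
Lagrangian L = sqrt(1 + (y')^2) has no explicit y dependence, so ∂L/∂y = 0 and the Euler-Lagrange equation gives
    d/dx( y' / sqrt(1 + (y')^2) ) = 0  ⇒  y' / sqrt(1 + (y')^2) = const.
Hence y' is constant, so y(x) is affine.
Fitting the endpoints (-3, -1) and (7, 0):
    slope m = (0 − (-1)) / (7 − (-3)) = 1/10,
    intercept c = (-1) − m·(-3) = -7/10.
Extremal: y(x) = (1/10) x - 7/10.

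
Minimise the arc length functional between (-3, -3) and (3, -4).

Arc-length functional: J[y] = ∫ sqrt(1 + (y')^2) dx.
Lagrangian L = sqrt(1 + (y')^2) has no explicit y dependence, so ∂L/∂y = 0 and the Euler-Lagrange equation gives
    d/dx( y' / sqrt(1 + (y')^2) ) = 0  ⇒  y' / sqrt(1 + (y')^2) = const.
Hence y' is constant, so y(x) is affine.
Fitting the endpoints (-3, -3) and (3, -4):
    slope m = ((-4) − (-3)) / (3 − (-3)) = -1/6,
    intercept c = (-3) − m·(-3) = -7/2.
Extremal: y(x) = (-1/6) x - 7/2.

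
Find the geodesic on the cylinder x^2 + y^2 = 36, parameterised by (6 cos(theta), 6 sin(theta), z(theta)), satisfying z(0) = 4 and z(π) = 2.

Parameterise the cylinder of radius R = 6 as
    r(θ) = (6 cos θ, 6 sin θ, z(θ)).
The arc-length element is
    ds = sqrt(36 + (dz/dθ)^2) dθ,
so the Lagrangian is L = sqrt(36 + z'^2).
L depends on z' only, not on z or θ, so ∂L/∂z = 0 and
    ∂L/∂z' = z' / sqrt(36 + z'^2).
The Euler-Lagrange equation gives
    d/dθ( z' / sqrt(36 + z'^2) ) = 0,
so z' is constant. Integrating once:
    z(θ) = a θ + b,
a helix on the cylinder (a straight line when the cylinder is unrolled). The constants a, b are determined by the endpoint conditions.
With endpoint conditions z(0) = 4 and z(π) = 2: from z(0) = b we get b = 4, and a·π + 4 = 2 gives a = -2/π, so
    z(θ) = (-2/π) θ + 4.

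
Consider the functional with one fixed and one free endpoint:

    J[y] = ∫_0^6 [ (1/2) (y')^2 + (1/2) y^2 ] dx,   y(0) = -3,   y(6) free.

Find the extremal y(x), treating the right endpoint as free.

The Lagrangian L = (1/2) (y')^2 + (1/2) y^2 gives
    ∂L/∂y = 1 y,   ∂L/∂y' = y'.
Euler-Lagrange: y'' − y = 0.
With k = 1, the general solution is
    y(x) = A cosh(x) + B sinh(x).
Fixed left endpoint y(0) = -3 ⇒ A = -3.
The right endpoint x = 6 is free, so the natural (transversality) condition is ∂L/∂y' |_{x=6} = 0, i.e. y'(6) = 0.
Compute y'(x) = A k sinh(k x) + B k cosh(k x), so
    y'(6) = A k sinh(k·6) + B k cosh(k·6) = 0
    ⇒ B = −A tanh(k·6) = 3 tanh(1·6).
Therefore the extremal is
    y(x) = −3 cosh(1 x) + 3 tanh(1·6) sinh(1 x).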